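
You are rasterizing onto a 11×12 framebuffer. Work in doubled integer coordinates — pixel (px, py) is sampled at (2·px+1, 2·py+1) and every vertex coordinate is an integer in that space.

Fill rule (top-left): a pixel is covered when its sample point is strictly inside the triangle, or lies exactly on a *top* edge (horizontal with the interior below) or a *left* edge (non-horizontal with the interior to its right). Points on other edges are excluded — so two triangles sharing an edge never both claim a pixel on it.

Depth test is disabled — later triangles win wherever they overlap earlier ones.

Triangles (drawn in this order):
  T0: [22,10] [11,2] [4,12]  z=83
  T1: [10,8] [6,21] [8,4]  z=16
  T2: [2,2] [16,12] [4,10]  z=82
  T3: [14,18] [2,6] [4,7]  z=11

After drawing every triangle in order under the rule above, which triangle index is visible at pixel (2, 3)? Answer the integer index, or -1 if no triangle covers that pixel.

T0:
  2·area = 166  (B↔C swapped to make it positive)
  edge (22, 10)→(4, 12): d=(-18,2) right/bottom  bias=-1
  edge (4, 12)→(11, 2): d=(7,-10) top-left  bias=+0
  edge (11, 2)→(22, 10): d=(11,8) right/bottom  bias=-1
    (5,1)@(11, 3): e=[148,7,11] → █
    (6,1)@(13, 3): e=[144,27,-5] → ·
    (4,2)@(9, 5): e=[116,1,49] → █
    (6,2)@(13, 5): e=[108,41,17] → █
    (7,2)@(15, 5): e=[104,61,1] → █
    (8,2)@(17, 5): e=[100,81,-15] → ·
    (4,3)@(9, 7): e=[80,15,71] → █
    (8,3)@(17, 7): e=[64,95,7] → █
    (9,3)@(19, 7): e=[60,115,-9] → ·
    (3,4)@(7, 9): e=[48,9,109] → █
    (9,4)@(19, 9): e=[24,129,13] → █
    (10,4)@(21, 9): e=[20,149,-3] → ·
    (6,5)@(13, 11): e=[0,83,83] → ·  [on edge]
  covered (21 px):
    · · · · · · · · · · ·
    · · · · · █ · · · · ·
    · · · · █ █ █ █ · · ·
    · · · · █ █ █ █ █ · ·
    · · · █ █ █ █ █ █ █ ·
    · · █ █ █ █ · · · · ·
    · · · · · · · · · · ·
    · · · · · · · · · · ·
    · · · · · · · · · · ·
    · · · · · · · · · · ·
    · · · · · · · · · · ·
    · · · · · · · · · · ·
T1:
  2·area = 42
  edge (10, 8)→(6, 21): d=(-4,13) right/bottom  bias=-1
  edge (6, 21)→(8, 4): d=(2,-17) top-left  bias=+0
  edge (8, 4)→(10, 8): d=(2,4) right/bottom  bias=-1
    (4,3)@(9, 7): e=[17,23,2] → █
    (5,3)@(11, 7): e=[-9,57,-6] → ·
    (4,4)@(9, 9): e=[9,27,6] → █
    (5,4)@(11, 9): e=[-17,61,-2] → ·
    (4,5)@(9, 11): e=[1,31,10] → █
    (5,5)@(11, 11): e=[-25,65,2] → ·
    (3,6)@(7, 13): e=[19,1,22] → █
    (4,6)@(9, 13): e=[-7,35,14] → ·
    (3,7)@(7, 15): e=[11,5,26] → █
    (4,7)@(9, 15): e=[-15,39,18] → ·
    (3,8)@(7, 17): e=[3,9,30] → █
    (4,8)@(9, 17): e=[-23,43,22] → ·
  covered (6 px):
    · · · · · · · · · · ·
    · · · · · · · · · · ·
    · · · · · · · · · · ·
    · · · · █ · · · · · ·
    · · · · █ · · · · · ·
    · · · · █ · · · · · ·
    · · · █ · · · · · · ·
    · · · █ · · · · · · ·
    · · · █ · · · · · · ·
    · · · · · · · · · · ·
    · · · · · · · · · · ·
    · · · · · · · · · · ·
T2:
  2·area = 92
  edge (2, 2)→(16, 12): d=(14,10) right/bottom  bias=-1
  edge (16, 12)→(4, 10): d=(-12,-2) top-left  bias=+0
  edge (4, 10)→(2, 2): d=(-2,-8) top-left  bias=+0
    (1,1)@(3, 3): e=[4,82,6] → █
    (2,1)@(5, 3): e=[-16,86,22] → ·
    (1,2)@(3, 5): e=[32,58,2] → █
    (2,2)@(5, 5): e=[12,62,18] → █
    (3,2)@(7, 5): e=[-8,66,34] → ·
    (1,3)@(3, 7): e=[60,34,-2] → ·
    (2,3)@(5, 7): e=[40,38,14] → █
    (3,3)@(7, 7): e=[20,42,30] → █
    (4,3)@(9, 7): e=[0,46,46] → ·  [on edge]
    (2,4)@(5, 9): e=[68,14,10] → █
    (4,4)@(9, 9): e=[28,22,42] → █
    (5,4)@(11, 9): e=[8,26,58] → █
  covered (11 px):
    · · · · · · · · · · ·
    · █ · · · · · · · · ·
    · █ █ · · · · · · · ·
    · · █ █ · · · · · · ·
    · · █ █ █ █ · · · · ·
    · · · · · █ █ · · · ·
    · · · · · · · · · · ·
    · · · · · · · · · · ·
    · · · · · · · · · · ·
    · · · · · · · · · · ·
    · · · · · · · · · · ·
    · · · · · · · · · · ·
T3:
  2·area = 12
  edge (14, 18)→(2, 6): d=(-12,-12) top-left  bias=+0
  edge (2, 6)→(4, 7): d=(2,1) right/bottom  bias=-1
  edge (4, 7)→(14, 18): d=(10,11) right/bottom  bias=-1
    (0,2)@(1, 5): e=[0,-1,13] → ·  [on edge]
    (1,3)@(3, 7): e=[0,1,11] → █  [on edge]
    (2,3)@(5, 7): e=[24,-1,-11] → ·
    (1,4)@(3, 9): e=[-24,5,31] → ·
    (2,4)@(5, 9): e=[0,3,9] → █  [on edge]
    (3,4)@(7, 9): e=[24,1,-13] → ·
    (2,5)@(5, 11): e=[-24,7,29] → ·
    (3,5)@(7, 11): e=[0,5,7] → █  [on edge]
    (4,5)@(9, 11): e=[24,3,-15] → ·
    (3,6)@(7, 13): e=[-24,9,27] → ·
    (4,6)@(9, 13): e=[0,7,5] → █  [on edge]
    (5,6)@(11, 13): e=[24,5,-17] → ·
    (5,7)@(11, 15): e=[0,9,3] → █  [on edge]
    (6,8)@(13, 17): e=[0,11,1] → █  [on edge]
    (7,9)@(15, 19): e=[0,13,-1] → ·  [on edge]
    (8,10)@(17, 21): e=[0,15,-3] → ·  [on edge]
    (9,11)@(19, 23): e=[0,17,-5] → ·  [on edge]
  covered (6 px):
    · · · · · · · · · · ·
    · · · · · · · · · · ·
    · · · · · · · · · · ·
    · █ · · · · · · · · ·
    · · █ · · · · · · · ·
    · · · █ · · · · · · ·
    · · · · █ · · · · · ·
    · · · · · █ · · · · ·
    · · · · · · █ · · · ·
    · · · · · · · · · · ·
    · · · · · · · · · · ·
    · · · · · · · · · · ·

Z-buffer (winner per pixel, '.' = empty):
  . . . . . . . . . . .
  . 2 . . . 0 . . . . .
  . 2 2 . 0 0 0 0 . . .
  . 3 2 2 1 0 0 0 0 . .
  . . 3 2 2 2 0 0 0 0 .
  . . 0 3 1 2 2 . . . .
  . . . 1 3 . . . . . .
  . . . 1 . 3 . . . . .
  . . . 1 . . 3 . . . .
  . . . . . . . . . . .
  . . . . . . . . . . .
  . . . . . . . . . . .

Answer: 2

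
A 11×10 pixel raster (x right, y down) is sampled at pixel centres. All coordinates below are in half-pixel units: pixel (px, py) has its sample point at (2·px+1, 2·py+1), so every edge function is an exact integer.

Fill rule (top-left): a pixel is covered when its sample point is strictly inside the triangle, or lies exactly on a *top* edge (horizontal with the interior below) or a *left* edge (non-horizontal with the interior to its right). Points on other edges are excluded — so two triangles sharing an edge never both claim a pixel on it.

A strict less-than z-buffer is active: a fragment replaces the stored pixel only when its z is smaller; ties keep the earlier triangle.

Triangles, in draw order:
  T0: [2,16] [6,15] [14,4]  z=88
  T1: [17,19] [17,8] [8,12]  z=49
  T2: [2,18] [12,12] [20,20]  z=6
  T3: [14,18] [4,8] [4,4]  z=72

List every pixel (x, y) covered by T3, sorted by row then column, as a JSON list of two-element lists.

T0:
  2·area = 36  (B↔C swapped to make it positive)
  edge (2, 16)→(14, 4): d=(12,-12) top-left  bias=+0
  edge (14, 4)→(6, 15): d=(-8,11) right/bottom  bias=-1
  edge (6, 15)→(2, 16): d=(-4,1) right/bottom  bias=-1
    (8,0)@(17, 1): e=[0,-9,45] → ·  [on edge]
    (7,1)@(15, 3): e=[0,-3,39] → ·  [on edge]
    (6,2)@(13, 5): e=[0,3,33] → #  [on edge]
    (7,2)@(15, 5): e=[24,-19,31] → ·
    (5,3)@(11, 7): e=[0,9,27] → #  [on edge]
    (6,3)@(13, 7): e=[24,-13,25] → ·
    (4,4)@(9, 9): e=[0,15,21] → #  [on edge]
    (5,4)@(11, 9): e=[24,-7,19] → ·
    (3,5)@(7, 11): e=[0,21,15] → #  [on edge]
    (4,5)@(9, 11): e=[24,-1,13] → ·
    (2,6)@(5, 13): e=[0,27,9] → #  [on edge]
    (4,6)@(9, 13): e=[48,-17,5] → ·
    (1,7)@(3, 15): e=[0,33,3] → #  [on edge]
    (0,8)@(1, 17): e=[0,39,-3] → ·  [on edge]
  covered (8 px):
    · · · · · · · · · · ·
    · · · · · · · · · · ·
    · · · · · · # · · · ·
    · · · · · # · · · · ·
    · · · · # · · · · · ·
    · · · # · · · · · · ·
    · · # # · · · · · · ·
    · # # · · · · · · · ·
    · · · · · · · · · · ·
    · · · · · · · · · · ·
T1:
  2·area = 99  (B↔C swapped to make it positive)
  edge (17, 19)→(8, 12): d=(-9,-7) top-left  bias=+0
  edge (8, 12)→(17, 8): d=(9,-4) top-left  bias=+0
  edge (17, 8)→(17, 19): d=(0,11) right/bottom  bias=-1
    (8,0)@(17, 1): e=[162,-63,0] → ·  [on edge]
    (8,1)@(17, 3): e=[144,-45,0] → ·  [on edge]
    (8,2)@(17, 5): e=[126,-27,0] → ·  [on edge]
    (8,3)@(17, 7): e=[108,-9,0] → ·  [on edge]
    (7,4)@(15, 9): e=[76,1,22] → #
    (8,4)@(17, 9): e=[90,9,0] → ·  [on edge]
    (5,5)@(11, 11): e=[30,3,66] → #
    (6,5)@(13, 11): e=[44,11,44] → #
    (8,5)@(17, 11): e=[72,27,0] → ·  [on edge]
    (5,6)@(11, 13): e=[12,21,66] → #
    (8,6)@(17, 13): e=[54,45,0] → ·  [on edge]
    (5,7)@(11, 15): e=[-6,39,66] → ·
    (8,7)@(17, 15): e=[36,63,0] → ·  [on edge]
    (8,8)@(17, 17): e=[18,81,0] → ·  [on edge]
    (8,9)@(17, 19): e=[0,99,0] → ·  [on edge]
  covered (10 px):
    · · · · · · · · · · ·
    · · · · · · · · · · ·
    · · · · · · · · · · ·
    · · · · · · · · · · ·
    · · · · · · · # · · ·
    · · · · · # # # · · ·
    · · · · · # # # · · ·
    · · · · · · # # · · ·
    · · · · · · · # · · ·
    · · · · · · · · · · ·
T2:
  2·area = 128
  edge (2, 18)→(12, 12): d=(10,-6) top-left  bias=+0
  edge (12, 12)→(20, 20): d=(8,8) right/bottom  bias=-1
  edge (20, 20)→(2, 18): d=(-18,-2) top-left  bias=+0
    (0,0)@(1, 1): e=[-176,0,304] → ·  [on edge]
    (1,1)@(3, 3): e=[-144,0,272] → ·  [on edge]
    (2,2)@(5, 5): e=[-112,0,240] → ·  [on edge]
    (3,3)@(7, 7): e=[-80,0,208] → ·  [on edge]
    (4,4)@(9, 9): e=[-48,0,176] → ·  [on edge]
    (8,4)@(17, 9): e=[0,-64,192] → ·  [on edge]
    (5,5)@(11, 11): e=[-16,0,144] → ·  [on edge]
    (5,6)@(11, 13): e=[4,16,108] → #
    (6,6)@(13, 13): e=[16,0,112] → ·  [on edge]
    (3,7)@(7, 15): e=[0,64,64] → #  [on edge]
    (4,7)@(9, 15): e=[12,48,68] → #
    (6,7)@(13, 15): e=[36,16,76] → #
    (7,7)@(15, 15): e=[48,0,80] → ·  [on edge]
    (8,8)@(17, 17): e=[80,0,48] → ·  [on edge]
    (5,9)@(11, 19): e=[64,64,0] → #  [on edge]
    (9,9)@(19, 19): e=[112,0,16] → ·  [on edge]
  covered (15 px):
    · · · · · · · · · · ·
    · · · · · · · · · · ·
    · · · · · · · · · · ·
    · · · · · · · · · · ·
    · · · · · · · · · · ·
    · · · · · · · · · · ·
    · · · · · # · · · · ·
    · · · # # # # · · · ·
    · · # # # # # # · · ·
    · · · · · # # # # · ·
T3:
  2·area = 40
  edge (14, 18)→(4, 8): d=(-10,-10) top-left  bias=+0
  edge (4, 8)→(4, 4): d=(0,-4) top-left  bias=+0
  edge (4, 4)→(14, 18): d=(10,14) right/bottom  bias=-1
    (0,2)@(1, 5): e=[0,-12,52] → ·  [on edge]
    (1,3)@(3, 7): e=[0,-4,44] → ·  [on edge]
    (2,3)@(5, 7): e=[20,4,16] → #
    (3,3)@(7, 7): e=[40,12,-12] → ·
    (2,4)@(5, 9): e=[0,4,36] → #  [on edge]
    (3,4)@(7, 9): e=[20,12,8] → #
    (4,4)@(9, 9): e=[40,20,-20] → ·
    (2,5)@(5, 11): e=[-20,4,56] → ·
    (3,5)@(7, 11): e=[0,12,28] → #  [on edge]
    (4,5)@(9, 11): e=[20,20,0] → ·  [on edge]
    (3,6)@(7, 13): e=[-20,12,48] → ·
    (4,6)@(9, 13): e=[0,20,20] → #  [on edge]
    (5,7)@(11, 15): e=[0,28,12] → #  [on edge]
    (6,8)@(13, 17): e=[0,36,4] → #  [on edge]
    (7,9)@(15, 19): e=[0,44,-4] → ·  [on edge]
  covered (7 px):
    · · · · · · · · · · ·
    · · · · · · · · · · ·
    · · · · · · · · · · ·
    · · # · · · · · · · ·
    · · # # · · · · · · ·
    · · · # · · · · · · ·
    · · · · # · · · · · ·
    · · · · · # · · · · ·
    · · · · · · # · · · ·
    · · · · · · · · · · ·

Answer: [[2,3],[2,4],[3,4],[3,5],[4,6],[5,7],[6,8]]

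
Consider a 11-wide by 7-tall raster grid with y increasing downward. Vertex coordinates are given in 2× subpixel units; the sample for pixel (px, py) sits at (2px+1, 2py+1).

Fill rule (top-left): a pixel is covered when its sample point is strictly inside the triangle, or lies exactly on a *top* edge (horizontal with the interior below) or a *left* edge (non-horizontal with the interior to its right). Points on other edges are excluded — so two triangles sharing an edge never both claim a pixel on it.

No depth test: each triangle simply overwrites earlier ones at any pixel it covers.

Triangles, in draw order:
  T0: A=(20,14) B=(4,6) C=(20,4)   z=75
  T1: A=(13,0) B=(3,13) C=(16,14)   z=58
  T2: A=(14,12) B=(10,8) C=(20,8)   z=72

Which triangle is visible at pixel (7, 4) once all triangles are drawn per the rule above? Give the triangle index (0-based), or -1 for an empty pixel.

T0:
  2·area = 160
  edge (20, 14)→(4, 6): d=(-16,-8) top-left  bias=+0
  edge (4, 6)→(20, 4): d=(16,-2) top-left  bias=+0
  edge (20, 4)→(20, 14): d=(0,10) right/bottom  bias=-1
    (6,2)@(13, 5): e=[88,2,70] → X
    (7,2)@(15, 5): e=[104,6,50] → X
    (8,2)@(17, 5): e=[120,10,30] → X
    (9,2)@(19, 5): e=[136,14,10] → X
    (10,2)@(21, 5): e=[152,18,-10] → .
    (3,3)@(7, 7): e=[8,22,130] → X
    (4,3)@(9, 7): e=[24,26,110] → X
    (5,3)@(11, 7): e=[40,30,90] → X
    (10,3)@(21, 7): e=[120,50,-10] → .
    (3,4)@(7, 9): e=[-24,54,130] → .
    (4,4)@(9, 9): e=[-8,58,110] → .
    (5,4)@(11, 9): e=[8,62,90] → X
  covered (20 px):
    . . . . . . . . . . .
    . . . . . . . . . . .
    . . . . . . X X X X .
    . . . X X X X X X X .
    . . . . . X X X X X .
    . . . . . . . X X X .
    . . . . . . . . . X .
T1:
  2·area = 179  (B↔C swapped to make it positive)
  edge (13, 0)→(16, 14): d=(3,14) right/bottom  bias=-1
  edge (16, 14)→(3, 13): d=(-13,-1) top-left  bias=+0
  edge (3, 13)→(13, 0): d=(10,-13) top-left  bias=+0
    (6,0)@(13, 1): e=[3,166,10] → X
    (7,0)@(15, 1): e=[-25,168,36] → .
    (5,1)@(11, 3): e=[37,138,4] → X
    (7,1)@(15, 3): e=[-19,142,56] → .
    (5,2)@(11, 5): e=[43,112,24] → X
    (7,2)@(15, 5): e=[-13,116,76] → .
    (4,3)@(9, 7): e=[77,84,18] → X
    (7,3)@(15, 7): e=[-7,90,96] → .
    (3,4)@(7, 9): e=[111,56,12] → X
    (7,4)@(15, 9): e=[-1,64,116] → .
    (2,5)@(5, 11): e=[145,28,6] → X
    (7,5)@(15, 11): e=[5,38,136] → X
    (1,6)@(3, 13): e=[179,0,0] → X  [on edge]
  covered (25 px):
    . . . . . . X . . . .
    . . . . . X X . . . .
    . . . . . X X . . . .
    . . . . X X X . . . .
    . . . X X X X . . . .
    . . X X X X X X . . .
    . X X X X X X X . . .
T2:
  2·area = 40
  edge (14, 12)→(10, 8): d=(-4,-4) top-left  bias=+0
  edge (10, 8)→(20, 8): d=(10,0) top-left  bias=+0
  edge (20, 8)→(14, 12): d=(-6,4) right/bottom  bias=-1
    (1,0)@(3, 1): e=[0,-70,110] → .  [on edge]
    (2,1)@(5, 3): e=[0,-50,90] → .  [on edge]
    (3,2)@(7, 5): e=[0,-30,70] → .  [on edge]
    (4,3)@(9, 7): e=[0,-10,50] → .  [on edge]
    (5,4)@(11, 9): e=[0,10,30] → X  [on edge]
    (6,4)@(13, 9): e=[8,10,22] → X
    (7,4)@(15, 9): e=[16,10,14] → X
    (8,4)@(17, 9): e=[24,10,6] → X
    (9,4)@(19, 9): e=[32,10,-2] → .
    (5,5)@(11, 11): e=[-8,30,18] → .
    (6,5)@(13, 11): e=[0,30,10] → X  [on edge]
    (8,5)@(17, 11): e=[16,30,-6] → .
    (7,6)@(15, 13): e=[0,50,-10] → .  [on edge]
  covered (6 px):
    . . . . . . . . . . .
    . . . . . . . . . . .
    . . . . . . . . . . .
    . . . . . . . . . . .
    . . . . . X X X X . .
    . . . . . . X X . . .
    . . . . . . . . . . .

Z-buffer (winner per pixel, '.' = empty):
  . . . . . . 1 . . . .
  . . . . . 1 1 . . . .
  . . . . . 1 1 0 0 0 .
  . . . 0 1 1 1 0 0 0 .
  . . . 1 1 2 2 2 2 0 .
  . . 1 1 1 1 2 2 0 0 .
  . 1 1 1 1 1 1 1 . 0 .

Result: 2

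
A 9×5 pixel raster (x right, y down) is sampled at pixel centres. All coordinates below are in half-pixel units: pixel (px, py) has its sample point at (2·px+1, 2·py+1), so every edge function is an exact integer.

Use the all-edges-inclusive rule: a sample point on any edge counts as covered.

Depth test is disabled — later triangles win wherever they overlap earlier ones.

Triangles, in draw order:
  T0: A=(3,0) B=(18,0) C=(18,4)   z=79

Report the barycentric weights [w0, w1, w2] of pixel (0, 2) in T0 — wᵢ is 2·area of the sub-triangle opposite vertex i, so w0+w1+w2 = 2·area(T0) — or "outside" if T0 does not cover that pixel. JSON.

T0:
  2·area = 60
  edge (3, 0)→(18, 0): d=(15,0) inclusive
  edge (18, 0)→(18, 4): d=(0,4) inclusive
  edge (18, 4)→(3, 0): d=(-15,-4) inclusive
    (3,0)@(7, 1): e=[15,44,1] → █
    (4,0)@(9, 1): e=[15,36,9] → █
    (5,0)@(11, 1): e=[15,28,17] → █
    (6,0)@(13, 1): e=[15,20,25] → █
    (7,0)@(15, 1): e=[15,12,33] → █
    (8,0)@(17, 1): e=[15,4,41] → █
    (3,1)@(7, 3): e=[45,44,-29] → ·
    (4,1)@(9, 3): e=[45,36,-21] → ·
    (5,1)@(11, 3): e=[45,28,-13] → ·
    (6,1)@(13, 3): e=[45,20,-5] → ·
    (7,1)@(15, 3): e=[45,12,3] → █
    (7,2)@(15, 5): e=[75,12,-27] → ·
  covered (8 px):
    · · · █ █ █ █ █ █
    · · · · · · · █ █
    · · · · · · · · ·
    · · · · · · · · ·
    · · · · · · · · ·

Final: "outside"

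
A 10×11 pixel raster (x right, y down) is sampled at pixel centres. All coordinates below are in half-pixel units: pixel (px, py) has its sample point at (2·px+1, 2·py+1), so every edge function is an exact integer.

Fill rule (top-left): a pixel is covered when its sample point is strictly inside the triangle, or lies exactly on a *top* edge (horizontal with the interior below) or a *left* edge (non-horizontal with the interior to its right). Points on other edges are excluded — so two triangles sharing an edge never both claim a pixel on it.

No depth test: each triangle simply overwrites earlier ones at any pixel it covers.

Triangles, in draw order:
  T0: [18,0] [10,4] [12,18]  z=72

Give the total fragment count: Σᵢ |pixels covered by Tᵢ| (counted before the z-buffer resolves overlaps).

T0:
  2·area = 120  (B↔C swapped to make it positive)
  edge (18, 0)→(12, 18): d=(-6,18) right/bottom  bias=-1
  edge (12, 18)→(10, 4): d=(-2,-14) top-left  bias=+0
  edge (10, 4)→(18, 0): d=(8,-4) top-left  bias=+0
    (8,0)@(17, 1): e=[12,104,4] → █
    (9,0)@(19, 1): e=[-24,132,12] → ·
    (6,1)@(13, 3): e=[72,44,4] → █
    (7,1)@(15, 3): e=[36,72,12] → █
    (8,1)@(17, 3): e=[0,100,20] → ·  [on edge]
    (5,2)@(11, 5): e=[96,12,12] → █
    (8,2)@(17, 5): e=[-12,96,36] → ·
    (5,3)@(11, 7): e=[84,8,28] → █
    (8,3)@(17, 7): e=[-24,92,52] → ·
    (5,4)@(11, 9): e=[72,4,44] → █
    (7,4)@(15, 9): e=[0,60,60] → ·  [on edge]
    (5,5)@(11, 11): e=[60,0,60] → █  [on edge]
    (6,7)@(13, 15): e=[0,20,100] → ·  [on edge]
    (5,10)@(11, 21): e=[0,-20,140] → ·  [on edge]
  covered (14 px):
    · · · · · · · · █ ·
    · · · · · · █ █ · ·
    · · · · · █ █ █ · ·
    · · · · · █ █ █ · ·
    · · · · · █ █ · · ·
    · · · · · █ █ · · ·
    · · · · · · █ · · ·
    · · · · · · · · · ·
    · · · · · · · · · ·
    · · · · · · · · · ·
    · · · · · · · · · ·

Final: 14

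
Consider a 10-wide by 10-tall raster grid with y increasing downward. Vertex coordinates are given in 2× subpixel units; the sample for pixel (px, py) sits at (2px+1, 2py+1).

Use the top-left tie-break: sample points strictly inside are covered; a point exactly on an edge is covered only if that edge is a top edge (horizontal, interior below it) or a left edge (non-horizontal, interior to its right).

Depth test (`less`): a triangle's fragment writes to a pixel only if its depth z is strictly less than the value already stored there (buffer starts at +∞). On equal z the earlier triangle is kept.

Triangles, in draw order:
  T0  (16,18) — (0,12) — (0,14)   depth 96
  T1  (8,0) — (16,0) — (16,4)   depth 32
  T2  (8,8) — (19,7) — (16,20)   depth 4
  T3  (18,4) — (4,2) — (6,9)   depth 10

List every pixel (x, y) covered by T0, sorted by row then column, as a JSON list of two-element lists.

T0:
  2·area = 32  (B↔C swapped to make it positive)
  edge (16, 18)→(0, 14): d=(-16,-4) top-left  bias=+0
  edge (0, 14)→(0, 12): d=(0,-2) top-left  bias=+0
  edge (0, 12)→(16, 18): d=(16,6) right/bottom  bias=-1
    (0,6)@(1, 13): e=[20,2,10] → █
    (1,6)@(3, 13): e=[28,6,-2] → ·
    (0,7)@(1, 15): e=[-12,2,42] → ·
    (2,7)@(5, 15): e=[4,10,18] → █
    (3,7)@(7, 15): e=[12,14,6] → █
    (4,7)@(9, 15): e=[20,18,-6] → ·
    (2,8)@(5, 17): e=[-28,10,50] → ·
    (3,8)@(7, 17): e=[-20,14,38] → ·
    (6,8)@(13, 17): e=[4,26,2] → █
    (7,8)@(15, 17): e=[12,30,-10] → ·
    (6,9)@(13, 19): e=[-28,26,34] → ·
  covered (4 px):
    · · · · · · · · · ·
    · · · · · · · · · ·
    · · · · · · · · · ·
    · · · · · · · · · ·
    · · · · · · · · · ·
    · · · · · · · · · ·
    █ · · · · · · · · ·
    · · █ █ · · · · · ·
    · · · · · · █ · · ·
    · · · · · · · · · ·
T1:
  2·area = 32
  edge (8, 0)→(16, 0): d=(8,0) top-left  bias=+0
  edge (16, 0)→(16, 4): d=(0,4) right/bottom  bias=-1
  edge (16, 4)→(8, 0): d=(-8,-4) top-left  bias=+0
    (5,0)@(11, 1): e=[8,20,4] → █
    (6,0)@(13, 1): e=[8,12,12] → █
    (7,0)@(15, 1): e=[8,4,20] → █
    (8,0)@(17, 1): e=[8,-4,28] → ·
    (5,1)@(11, 3): e=[24,20,-12] → ·
    (6,1)@(13, 3): e=[24,12,-4] → ·
    (7,1)@(15, 3): e=[24,4,4] → █
    (8,1)@(17, 3): e=[24,-4,12] → ·
    (7,2)@(15, 5): e=[40,4,-12] → ·
  covered (4 px):
    · · · · · █ █ █ · ·
    · · · · · · · █ · ·
    · · · · · · · · · ·
    · · · · · · · · · ·
    · · · · · · · · · ·
    · · · · · · · · · ·
    · · · · · · · · · ·
    · · · · · · · · · ·
    · · · · · · · · · ·
    · · · · · · · · · ·
T2:
  2·area = 140
  edge (8, 8)→(19, 7): d=(11,-1) top-left  bias=+0
  edge (19, 7)→(16, 20): d=(-3,13) right/bottom  bias=-1
  edge (16, 20)→(8, 8): d=(-8,-12) top-left  bias=+0
    (9,3)@(19, 7): e=[0,0,140] → ·  [on edge]
    (4,4)@(9, 9): e=[12,124,4] → █
    (5,4)@(11, 9): e=[14,98,28] → █
    (6,4)@(13, 9): e=[16,72,52] → █
    (7,4)@(15, 9): e=[18,46,76] → █
    (8,4)@(17, 9): e=[20,20,100] → █
    (9,4)@(19, 9): e=[22,-6,124] → ·
    (4,5)@(9, 11): e=[34,118,-12] → ·
    (5,5)@(11, 11): e=[36,92,12] → █
    (9,5)@(19, 11): e=[44,-12,108] → ·
    (5,6)@(11, 13): e=[58,86,-4] → ·
    (6,6)@(13, 13): e=[60,60,20] → █
  covered (16 px):
    · · · · · · · · · ·
    · · · · · · · · · ·
    · · · · · · · · · ·
    · · · · · · · · · ·
    · · · · █ █ █ █ █ ·
    · · · · · █ █ █ █ ·
    · · · · · · █ █ █ ·
    · · · · · · █ █ █ ·
    · · · · · · · █ · ·
    · · · · · · · · · ·
T3:
  2·area = 94  (B↔C swapped to make it positive)
  edge (18, 4)→(6, 9): d=(-12,5) right/bottom  bias=-1
  edge (6, 9)→(4, 2): d=(-2,-7) top-left  bias=+0
  edge (4, 2)→(18, 4): d=(14,2) right/bottom  bias=-1
    (2,1)@(5, 3): e=[77,5,12] → █
    (3,1)@(7, 3): e=[67,19,8] → █
    (4,1)@(9, 3): e=[57,33,4] → █
    (5,1)@(11, 3): e=[47,47,0] → ·  [on edge]
    (2,2)@(5, 5): e=[53,1,40] → █
    (5,2)@(11, 5): e=[23,43,28] → █
    (6,2)@(13, 5): e=[13,57,24] → █
    (7,2)@(15, 5): e=[3,71,20] → █
    (8,2)@(17, 5): e=[-7,85,16] → ·
    (2,3)@(5, 7): e=[29,-3,68] → ·
    (3,3)@(7, 7): e=[19,11,64] → █
    (5,3)@(11, 7): e=[-1,39,56] → ·
  covered (11 px):
    · · · · · · · · · ·
    · · █ █ █ · · · · ·
    · · █ █ █ █ █ █ · ·
    · · · █ █ · · · · ·
    · · · · · · · · · ·
    · · · · · · · · · ·
    · · · · · · · · · ·
    · · · · · · · · · ·
    · · · · · · · · · ·
    · · · · · · · · · ·

Result: [[0,6],[2,7],[3,7],[6,8]]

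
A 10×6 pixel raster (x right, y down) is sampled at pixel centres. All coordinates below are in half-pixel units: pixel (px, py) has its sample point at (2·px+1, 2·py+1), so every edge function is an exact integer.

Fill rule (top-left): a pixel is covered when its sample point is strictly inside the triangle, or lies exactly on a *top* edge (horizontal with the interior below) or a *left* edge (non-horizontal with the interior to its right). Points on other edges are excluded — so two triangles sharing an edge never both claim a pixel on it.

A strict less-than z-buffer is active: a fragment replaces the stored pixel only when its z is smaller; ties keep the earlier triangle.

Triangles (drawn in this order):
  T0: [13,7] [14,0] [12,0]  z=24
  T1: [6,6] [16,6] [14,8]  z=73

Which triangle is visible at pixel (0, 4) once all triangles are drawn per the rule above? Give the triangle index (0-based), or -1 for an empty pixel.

T0:
  2·area = 14  (B↔C swapped to make it positive)
  edge (13, 7)→(12, 0): d=(-1,-7) top-left  bias=+0
  edge (12, 0)→(14, 0): d=(2,0) top-left  bias=+0
  edge (14, 0)→(13, 7): d=(-1,7) right/bottom  bias=-1
    (6,0)@(13, 1): e=[6,2,6] → █
    (7,0)@(15, 1): e=[20,2,-8] → ·
    (6,1)@(13, 3): e=[4,6,4] → █
    (7,1)@(15, 3): e=[18,6,-10] → ·
    (6,2)@(13, 5): e=[2,10,2] → █
    (7,2)@(15, 5): e=[16,10,-12] → ·
    (6,3)@(13, 7): e=[0,14,0] → ·  [on edge]
  covered (3 px):
    · · · · · · █ · · ·
    · · · · · · █ · · ·
    · · · · · · █ · · ·
    · · · · · · · · · ·
    · · · · · · · · · ·
    · · · · · · · · · ·
T1:
  2·area = 20
  edge (6, 6)→(16, 6): d=(10,0) top-left  bias=+0
  edge (16, 6)→(14, 8): d=(-2,2) right/bottom  bias=-1
  edge (14, 8)→(6, 6): d=(-8,-2) top-left  bias=+0
    (9,1)@(19, 3): e=[-30,0,50] → ·  [on edge]
    (8,2)@(17, 5): e=[-10,0,30] → ·  [on edge]
    (5,3)@(11, 7): e=[10,8,2] → █
    (6,3)@(13, 7): e=[10,4,6] → █
    (7,3)@(15, 7): e=[10,0,10] → ·  [on edge]
    (5,4)@(11, 9): e=[30,4,-14] → ·
    (6,4)@(13, 9): e=[30,0,-10] → ·  [on edge]
    (5,5)@(11, 11): e=[50,0,-30] → ·  [on edge]
  covered (2 px):
    · · · · · · · · · ·
    · · · · · · · · · ·
    · · · · · · · · · ·
    · · · · · █ █ · · ·
    · · · · · · · · · ·
    · · · · · · · · · ·

Z-buffer (winner per pixel, '.' = empty):
  . . . . . . 0 . . .
  . . . . . . 0 . . .
  . . . . . . 0 . . .
  . . . . . 1 1 . . .
  . . . . . . . . . .
  . . . . . . . . . .

Result: -1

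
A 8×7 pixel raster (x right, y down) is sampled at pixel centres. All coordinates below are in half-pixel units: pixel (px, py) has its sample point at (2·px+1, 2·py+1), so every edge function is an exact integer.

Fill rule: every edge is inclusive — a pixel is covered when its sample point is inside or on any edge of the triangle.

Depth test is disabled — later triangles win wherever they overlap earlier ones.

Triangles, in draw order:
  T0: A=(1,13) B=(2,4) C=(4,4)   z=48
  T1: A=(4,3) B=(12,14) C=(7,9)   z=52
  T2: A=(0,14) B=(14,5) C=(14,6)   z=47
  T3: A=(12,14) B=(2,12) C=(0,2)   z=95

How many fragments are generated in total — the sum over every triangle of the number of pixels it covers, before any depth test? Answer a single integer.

T0:
  2·area = 18
  edge (1, 13)→(2, 4): d=(1,-9) inclusive
  edge (2, 4)→(4, 4): d=(2,0) inclusive
  edge (4, 4)→(1, 13): d=(-3,9) inclusive
    (2,0)@(5, 1): e=[24,-6,0] → .  [on edge]
    (1,2)@(3, 5): e=[10,2,6] → X
    (2,2)@(5, 5): e=[28,2,-12] → .
    (1,3)@(3, 7): e=[12,6,0] → X  [on edge]
    (2,3)@(5, 7): e=[30,6,-18] → .
    (1,4)@(3, 9): e=[14,10,-6] → .
    (0,6)@(1, 13): e=[0,18,0] → X  [on edge]
    (1,6)@(3, 13): e=[18,18,-18] → .
  covered (3 px):
    . . . . . . . .
    . . . . . . . .
    . X . . . . . .
    . X . . . . . .
    . . . . . . . .
    . . . . . . . .
    X . . . . . . .
T1:
  2·area = 15
  edge (4, 3)→(12, 14): d=(8,11) inclusive
  edge (12, 14)→(7, 9): d=(-5,-5) inclusive
  edge (7, 9)→(4, 3): d=(-3,-6) inclusive
    (1,0)@(3, 1): e=[-5,20,0] → .  [on edge]
    (0,1)@(1, 3): e=[33,0,-18] → .  [on edge]
    (1,2)@(3, 5): e=[27,0,-12] → .  [on edge]
    (2,2)@(5, 5): e=[5,10,0] → X  [on edge]
    (3,2)@(7, 5): e=[-17,20,12] → .
    (2,3)@(5, 7): e=[21,0,-6] → .  [on edge]
    (3,4)@(7, 9): e=[15,0,0] → X  [on edge]
    (4,4)@(9, 9): e=[-7,10,12] → .
    (3,5)@(7, 11): e=[31,-10,-6] → .
    (4,5)@(9, 11): e=[9,0,6] → X  [on edge]
    (5,5)@(11, 11): e=[-13,10,18] → .
    (4,6)@(9, 13): e=[25,-10,0] → .  [on edge]
    (5,6)@(11, 13): e=[3,0,12] → X  [on edge]
  covered (4 px):
    . . . . . . . .
    . . . . . . . .
    . . X . . . . .
    . . . . . . . .
    . . . X . . . .
    . . . . X . . .
    . . . . . X . .
T2:
  2·area = 14
  edge (0, 14)→(14, 5): d=(14,-9) inclusive
  edge (14, 5)→(14, 6): d=(0,1) inclusive
  edge (14, 6)→(0, 14): d=(-14,8) inclusive
    (5,3)@(11, 7): e=[1,3,10] → X
    (6,3)@(13, 7): e=[19,1,-6] → .
    (5,4)@(11, 9): e=[29,3,-18] → .
    (2,5)@(5, 11): e=[3,9,2] → X
    (3,5)@(7, 11): e=[21,7,-14] → .
    (2,6)@(5, 13): e=[31,9,-26] → .
  covered (2 px):
    . . . . . . . .
    . . . . . . . .
    . . . . . . . .
    . . . . . X . .
    . . . . . . . .
    . . X . . . . .
    . . . . . . . .
T3:
  2·area = 96
  edge (12, 14)→(2, 12): d=(-10,-2) inclusive
  edge (2, 12)→(0, 2): d=(-2,-10) inclusive
  edge (0, 2)→(12, 14): d=(12,12) inclusive
    (0,1)@(1, 3): e=[88,8,0] → X  [on edge]
    (1,1)@(3, 3): e=[92,28,-24] → .
    (0,2)@(1, 5): e=[68,4,24] → X
    (1,2)@(3, 5): e=[72,24,0] → X  [on edge]
    (2,2)@(5, 5): e=[76,44,-24] → .
    (0,3)@(1, 7): e=[48,0,48] → X  [on edge]
    (2,3)@(5, 7): e=[56,40,0] → X  [on edge]
    (3,3)@(7, 7): e=[60,60,-24] → .
    (0,4)@(1, 9): e=[28,-4,72] → .
    (1,4)@(3, 9): e=[32,16,48] → X
    (3,4)@(7, 9): e=[40,56,0] → X  [on edge]
    (4,4)@(9, 9): e=[44,76,-24] → .
    (4,5)@(9, 11): e=[24,72,0] → X  [on edge]
    (3,6)@(7, 13): e=[0,48,48] → X  [on edge]
    (5,6)@(11, 13): e=[8,88,0] → X  [on edge]
  covered (16 px):
    . . . . . . . .
    X . . . . . . .
    X X . . . . . .
    X X X . . . . .
    . X X X . . . .
    . X X X X . . .
    . . . X X X . .

Final: 25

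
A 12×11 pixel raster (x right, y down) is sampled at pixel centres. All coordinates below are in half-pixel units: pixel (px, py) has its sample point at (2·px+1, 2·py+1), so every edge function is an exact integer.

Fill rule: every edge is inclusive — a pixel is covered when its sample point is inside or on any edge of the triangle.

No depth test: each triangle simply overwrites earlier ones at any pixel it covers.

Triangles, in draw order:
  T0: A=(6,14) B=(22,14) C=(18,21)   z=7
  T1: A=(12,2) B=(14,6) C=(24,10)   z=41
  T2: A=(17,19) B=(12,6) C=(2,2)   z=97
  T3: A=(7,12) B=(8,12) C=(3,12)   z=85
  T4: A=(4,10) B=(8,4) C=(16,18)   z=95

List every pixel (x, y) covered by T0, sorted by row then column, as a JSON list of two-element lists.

T0:
  2·area = 112
  edge (6, 14)→(22, 14): d=(16,0) inclusive
  edge (22, 14)→(18, 21): d=(-4,7) inclusive
  edge (18, 21)→(6, 14): d=(-12,-7) inclusive
    (4,7)@(9, 15): e=[16,87,9] → X
    (5,7)@(11, 15): e=[16,73,23] → X
    (6,7)@(13, 15): e=[16,59,37] → X
    (7,7)@(15, 15): e=[16,45,51] → X
    (8,7)@(17, 15): e=[16,31,65] → X
    (9,7)@(19, 15): e=[16,17,79] → X
    (10,7)@(21, 15): e=[16,3,93] → X
    (11,7)@(23, 15): e=[16,-11,107] → .
    (4,8)@(9, 17): e=[48,79,-15] → .
    (5,8)@(11, 17): e=[48,65,-1] → .
    (6,8)@(13, 17): e=[48,51,13] → X
    (10,8)@(21, 17): e=[48,-5,69] → .
  covered (14 px):
    . . . . . . . . . . . .
    . . . . . . . . . . . .
    . . . . . . . . . . . .
    . . . . . . . . . . . .
    . . . . . . . . . . . .
    . . . . . . . . . . . .
    . . . . . . . . . . . .
    . . . . X X X X X X X .
    . . . . . . X X X X . .
    . . . . . . . X X X . .
    . . . . . . . . . . . .
T1:
  2·area = 32  (B↔C swapped to make it positive)
  edge (12, 2)→(24, 10): d=(12,8) inclusive
  edge (24, 10)→(14, 6): d=(-10,-4) inclusive
  edge (14, 6)→(12, 2): d=(-2,-4) inclusive
    (6,1)@(13, 3): e=[4,26,2] → X
    (7,1)@(15, 3): e=[-12,34,10] → .
    (6,2)@(13, 5): e=[28,6,-2] → .
    (7,2)@(15, 5): e=[12,14,6] → X
    (8,2)@(17, 5): e=[-4,22,14] → .
    (7,3)@(15, 7): e=[36,-6,2] → .
    (8,3)@(17, 7): e=[20,2,10] → X
    (9,3)@(19, 7): e=[4,10,18] → X
    (10,3)@(21, 7): e=[-12,18,26] → .
    (8,4)@(17, 9): e=[44,-18,6] → .
    (9,4)@(19, 9): e=[28,-10,14] → .
  covered (4 px):
    . . . . . . . . . . . .
    . . . . . . X . . . . .
    . . . . . . . X . . . .
    . . . . . . . . X X . .
    . . . . . . . . . . . .
    . . . . . . . . . . . .
    . . . . . . . . . . . .
    . . . . . . . . . . . .
    . . . . . . . . . . . .
    . . . . . . . . . . . .
    . . . . . . . . . . . .
T2:
  2·area = 110  (B↔C swapped to make it positive)
  edge (17, 19)→(2, 2): d=(-15,-17) inclusive
  edge (2, 2)→(12, 6): d=(10,4) inclusive
  edge (12, 6)→(17, 19): d=(5,13) inclusive
    (1,1)@(3, 3): e=[2,6,102] → X
    (2,1)@(5, 3): e=[36,-2,76] → .
    (1,2)@(3, 5): e=[-28,26,112] → .
    (2,2)@(5, 5): e=[6,18,86] → X
    (3,2)@(7, 5): e=[40,10,60] → X
    (4,2)@(9, 5): e=[74,2,34] → X
    (5,2)@(11, 5): e=[108,-6,8] → .
    (2,3)@(5, 7): e=[-24,38,96] → .
    (3,3)@(7, 7): e=[10,30,70] → X
    (5,3)@(11, 7): e=[78,14,18] → X
    (6,3)@(13, 7): e=[112,6,-8] → .
    (3,4)@(7, 9): e=[-20,50,80] → .
    (8,9)@(17, 19): e=[0,110,0] → X  [on edge]
  covered (15 px):
    . . . . . . . . . . . .
    . X . . . . . . . . . .
    . . X X X . . . . . . .
    . . . X X X . . . . . .
    . . . . X X X . . . . .
    . . . . . X X . . . . .
    . . . . . . X . . . . .
    . . . . . . . X . . . .
    . . . . . . . . . . . .
    . . . . . . . . X . . .
    . . . . . . . . . . . .
T3:
  degenerate (2·area = 0) — covers nothing
T4:
  2·area = 104
  edge (4, 10)→(8, 4): d=(4,-6) inclusive
  edge (8, 4)→(16, 18): d=(8,14) inclusive
  edge (16, 18)→(4, 10): d=(-12,-8) inclusive
    (3,3)@(7, 7): e=[6,38,60] → X
    (4,3)@(9, 7): e=[18,10,76] → X
    (5,3)@(11, 7): e=[30,-18,92] → .
    (2,4)@(5, 9): e=[2,82,20] → X
    (5,4)@(11, 9): e=[38,-2,68] → .
    (2,5)@(5, 11): e=[10,98,-4] → .
    (3,5)@(7, 11): e=[22,70,12] → X
    (5,5)@(11, 11): e=[46,14,44] → X
    (6,5)@(13, 11): e=[58,-14,60] → .
    (3,6)@(7, 13): e=[30,86,-12] → .
    (4,6)@(9, 13): e=[42,58,4] → X
    (6,6)@(13, 13): e=[66,2,36] → X
  covered (13 px):
    . . . . . . . . . . . .
    . . . . . . . . . . . .
    . . . . . . . . . . . .
    . . . X X . . . . . . .
    . . X X X . . . . . . .
    . . . X X X . . . . . .
    . . . . X X X . . . . .
    . . . . . . X . . . . .
    . . . . . . . X . . . .
    . . . . . . . . . . . .
    . . . . . . . . . . . .

Final: [[4,7],[5,7],[6,7],[7,7],[8,7],[9,7],[10,7],[6,8],[7,8],[8,8],[9,8],[7,9],[8,9],[9,9]]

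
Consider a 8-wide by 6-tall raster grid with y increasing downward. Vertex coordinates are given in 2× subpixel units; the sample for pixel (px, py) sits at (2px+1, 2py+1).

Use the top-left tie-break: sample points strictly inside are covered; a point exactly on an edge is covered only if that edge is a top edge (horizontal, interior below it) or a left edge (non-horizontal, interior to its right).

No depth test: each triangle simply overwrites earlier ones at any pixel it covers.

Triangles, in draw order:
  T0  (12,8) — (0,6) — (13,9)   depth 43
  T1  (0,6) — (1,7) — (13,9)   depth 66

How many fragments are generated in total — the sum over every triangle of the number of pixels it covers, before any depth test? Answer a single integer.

T0:
  2·area = 10  (B↔C swapped to make it positive)
  edge (12, 8)→(13, 9): d=(1,1) right/bottom  bias=-1
  edge (13, 9)→(0, 6): d=(-13,-3) top-left  bias=+0
  edge (0, 6)→(12, 8): d=(12,2) right/bottom  bias=-1
    (2,0)@(5, 1): e=[0,80,-70] → ·  [on edge]
    (3,1)@(7, 3): e=[0,60,-50] → ·  [on edge]
    (4,2)@(9, 5): e=[0,40,-30] → ·  [on edge]
    (2,3)@(5, 7): e=[6,2,2] → #
    (3,3)@(7, 7): e=[4,8,-2] → ·
    (5,3)@(11, 7): e=[0,20,-10] → ·  [on edge]
    (2,4)@(5, 9): e=[8,-24,26] → ·
    (6,4)@(13, 9): e=[0,0,10] → ·  [on edge]
    (7,5)@(15, 11): e=[0,-20,30] → ·  [on edge]
  covered (1 px):
    · · · · · · · ·
    · · · · · · · ·
    · · · · · · · ·
    · · # · · · · ·
    · · · · · · · ·
    · · · · · · · ·
T1:
  2·area = 10  (B↔C swapped to make it positive)
  edge (0, 6)→(13, 9): d=(13,3) right/bottom  bias=-1
  edge (13, 9)→(1, 7): d=(-12,-2) top-left  bias=+0
  edge (1, 7)→(0, 6): d=(-1,-1) top-left  bias=+0
    (0,3)@(1, 7): e=[10,0,0] → #  [on edge]
    (1,3)@(3, 7): e=[4,4,2] → #
    (2,3)@(5, 7): e=[-2,8,4] → ·
    (0,4)@(1, 9): e=[36,-24,-2] → ·
    (1,4)@(3, 9): e=[30,-20,0] → ·  [on edge]
    (6,4)@(13, 9): e=[0,0,10] → ·  [on edge]
    (2,5)@(5, 11): e=[50,-40,0] → ·  [on edge]
  covered (2 px):
    · · · · · · · ·
    · · · · · · · ·
    · · · · · · · ·
    # # · · · · · ·
    · · · · · · · ·
    · · · · · · · ·

Answer: 3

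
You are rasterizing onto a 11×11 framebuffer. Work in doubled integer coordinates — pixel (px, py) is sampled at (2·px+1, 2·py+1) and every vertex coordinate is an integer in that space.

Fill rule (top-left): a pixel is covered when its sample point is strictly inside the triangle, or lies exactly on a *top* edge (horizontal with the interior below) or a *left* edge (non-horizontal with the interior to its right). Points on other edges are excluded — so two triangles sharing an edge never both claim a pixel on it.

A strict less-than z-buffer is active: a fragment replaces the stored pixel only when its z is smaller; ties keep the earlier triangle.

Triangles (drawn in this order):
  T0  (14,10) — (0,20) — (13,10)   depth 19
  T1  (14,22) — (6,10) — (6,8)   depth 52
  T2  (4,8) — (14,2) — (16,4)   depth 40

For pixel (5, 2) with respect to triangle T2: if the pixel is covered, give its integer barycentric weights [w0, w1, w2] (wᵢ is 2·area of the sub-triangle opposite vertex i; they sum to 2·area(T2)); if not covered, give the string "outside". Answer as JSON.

T0:
  2·area = 10
  edge (14, 10)→(0, 20): d=(-14,10) right/bottom  bias=-1
  edge (0, 20)→(13, 10): d=(13,-10) top-left  bias=+0
  edge (13, 10)→(14, 10): d=(1,0) top-left  bias=+0
    (10,2)@(21, 5): e=[0,15,-5] → ·  [on edge]
    (3,7)@(7, 15): e=[0,5,5] → ·  [on edge]
  covered (0 px):
    · · · · · · · · · · ·
    · · · · · · · · · · ·
    · · · · · · · · · · ·
    · · · · · · · · · · ·
    · · · · · · · · · · ·
    · · · · · · · · · · ·
    · · · · · · · · · · ·
    · · · · · · · · · · ·
    · · · · · · · · · · ·
    · · · · · · · · · · ·
    · · · · · · · · · · ·
T1:
  2·area = 16
  edge (14, 22)→(6, 10): d=(-8,-12) top-left  bias=+0
  edge (6, 10)→(6, 8): d=(0,-2) top-left  bias=+0
  edge (6, 8)→(14, 22): d=(8,14) right/bottom  bias=-1
    (3,5)@(7, 11): e=[4,2,10] → #
    (4,5)@(9, 11): e=[28,6,-18] → ·
    (3,6)@(7, 13): e=[-12,2,26] → ·
    (5,8)@(11, 17): e=[4,10,2] → #
    (6,8)@(13, 17): e=[28,14,-26] → ·
    (5,9)@(11, 19): e=[-12,10,18] → ·
  covered (2 px):
    · · · · · · · · · · ·
    · · · · · · · · · · ·
    · · · · · · · · · · ·
    · · · · · · · · · · ·
    · · · · · · · · · · ·
    · · · # · · · · · · ·
    · · · · · · · · · · ·
    · · · · · · · · · · ·
    · · · · · # · · · · ·
    · · · · · · · · · · ·
    · · · · · · · · · · ·
T2:
  2·area = 32
  edge (4, 8)→(14, 2): d=(10,-6) top-left  bias=+0
  edge (14, 2)→(16, 4): d=(2,2) right/bottom  bias=-1
  edge (16, 4)→(4, 8): d=(-12,4) right/bottom  bias=-1
    (6,0)@(13, 1): e=[-16,0,48] → ·  [on edge]
    (6,1)@(13, 3): e=[4,4,24] → #
    (7,1)@(15, 3): e=[16,0,16] → ·  [on edge]
    (9,1)@(19, 3): e=[40,-8,0] → ·  [on edge]
    (4,2)@(9, 5): e=[0,16,16] → #  [on edge]
    (5,2)@(11, 5): e=[12,12,8] → #
    (6,2)@(13, 5): e=[24,8,0] → ·  [on edge]
    (8,2)@(17, 5): e=[48,0,-16] → ·  [on edge]
    (3,3)@(7, 7): e=[8,24,0] → ·  [on edge]
    (4,3)@(9, 7): e=[20,20,-8] → ·
    (5,3)@(11, 7): e=[32,16,-16] → ·
    (9,3)@(19, 7): e=[80,0,-48] → ·  [on edge]
    (0,4)@(1, 9): e=[-8,40,0] → ·  [on edge]
    (10,4)@(21, 9): e=[112,0,-80] → ·  [on edge]
  covered (3 px):
    · · · · · · · · · · ·
    · · · · · · # · · · ·
    · · · · # # · · · · ·
    · · · · · · · · · · ·
    · · · · · · · · · · ·
    · · · · · · · · · · ·
    · · · · · · · · · · ·
    · · · · · · · · · · ·
    · · · · · · · · · · ·
    · · · · · · · · · · ·
    · · · · · · · · · · ·

Result: [12,8,12]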